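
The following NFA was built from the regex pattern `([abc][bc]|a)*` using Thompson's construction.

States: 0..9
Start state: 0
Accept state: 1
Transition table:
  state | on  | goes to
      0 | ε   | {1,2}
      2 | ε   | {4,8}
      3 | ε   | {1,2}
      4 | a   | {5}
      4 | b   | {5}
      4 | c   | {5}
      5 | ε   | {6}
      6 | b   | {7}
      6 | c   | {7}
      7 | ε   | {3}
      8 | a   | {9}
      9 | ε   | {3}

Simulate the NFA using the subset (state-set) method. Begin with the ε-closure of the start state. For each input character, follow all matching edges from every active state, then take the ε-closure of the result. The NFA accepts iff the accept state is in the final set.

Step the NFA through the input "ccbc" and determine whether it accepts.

Answer: ACCEPT

Steps:
start: ε-closure({0}) = {0,1,2,4,8}
'c' @ 1: {5,6}
'c' @ 2: {1,2,3,4,7,8}  (accept∈set)
'b' @ 3: {5,6}
'c' @ 4: {1,2,3,4,7,8}  (accept∈set)
end set {1,2,3,4,7,8} — state 1 in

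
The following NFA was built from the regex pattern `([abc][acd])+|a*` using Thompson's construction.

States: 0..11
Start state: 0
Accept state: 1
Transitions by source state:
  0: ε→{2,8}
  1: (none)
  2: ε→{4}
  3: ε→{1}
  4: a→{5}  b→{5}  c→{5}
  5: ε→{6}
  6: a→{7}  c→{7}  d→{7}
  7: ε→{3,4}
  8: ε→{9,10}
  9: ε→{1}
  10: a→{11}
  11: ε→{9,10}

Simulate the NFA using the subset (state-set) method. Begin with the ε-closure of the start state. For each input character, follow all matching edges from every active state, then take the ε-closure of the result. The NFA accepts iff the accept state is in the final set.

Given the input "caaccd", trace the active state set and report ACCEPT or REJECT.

Answer: ACCEPT

Steps:
S₀ = ε-closure({0}) = {0,1,2,4,8,9,10}
'c' @ 1: {5,6}
'a' @ 2: {1,3,4,7}  (accept∈set)
'a' @ 3: {5,6}
'c' @ 4: {1,3,4,7}  (accept∈set)
'c' @ 5: {5,6}
'd' @ 6: {1,3,4,7}  (accept∈set)
after full input: {1,3,4,7}  (accept=1 in)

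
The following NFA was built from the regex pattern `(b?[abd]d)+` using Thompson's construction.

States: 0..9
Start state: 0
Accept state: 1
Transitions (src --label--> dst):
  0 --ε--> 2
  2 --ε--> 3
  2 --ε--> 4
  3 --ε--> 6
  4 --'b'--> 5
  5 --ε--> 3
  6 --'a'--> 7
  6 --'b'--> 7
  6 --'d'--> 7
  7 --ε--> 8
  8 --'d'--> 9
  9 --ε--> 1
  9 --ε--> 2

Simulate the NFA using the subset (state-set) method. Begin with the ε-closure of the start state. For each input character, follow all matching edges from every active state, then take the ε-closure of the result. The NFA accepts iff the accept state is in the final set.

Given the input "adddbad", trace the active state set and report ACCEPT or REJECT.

S₀ = ε-closure({0}) = {0,2,3,4,6}
'a' @ 1: {7,8}
'd' @ 2: {1,2,3,4,6,9}  (accept∈set)
'd' @ 3: {7,8}
'd' @ 4: {1,2,3,4,6,9}  (accept∈set)
'b' @ 5: {3,5,6,7,8}
'a' @ 6: {7,8}
'd' @ 7: {1,2,3,4,6,9}  (accept∈set)
end set {1,2,3,4,6,9} — state 1 in

Answer: ACCEPT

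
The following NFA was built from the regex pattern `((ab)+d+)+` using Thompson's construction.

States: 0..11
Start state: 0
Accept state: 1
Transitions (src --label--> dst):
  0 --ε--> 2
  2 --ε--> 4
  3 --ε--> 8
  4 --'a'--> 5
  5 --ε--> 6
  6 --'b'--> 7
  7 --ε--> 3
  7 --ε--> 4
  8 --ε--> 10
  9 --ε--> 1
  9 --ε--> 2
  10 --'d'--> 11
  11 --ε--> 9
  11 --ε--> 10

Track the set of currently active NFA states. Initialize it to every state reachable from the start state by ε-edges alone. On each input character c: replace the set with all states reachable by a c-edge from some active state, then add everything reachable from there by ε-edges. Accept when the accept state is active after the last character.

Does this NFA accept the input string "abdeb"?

initial (ε-close {0}): {0,2,4}
'a' @ 1: {5,6}
'b' @ 2: {3,4,7,8,10}
'd' @ 3: {1,2,4,9,10,11}  [accepting]
'e' @ 4: {}  — state set empty
rest 'b' ignored (set empty)
after full input: {}  (accept=1 not in)

Answer: REJECT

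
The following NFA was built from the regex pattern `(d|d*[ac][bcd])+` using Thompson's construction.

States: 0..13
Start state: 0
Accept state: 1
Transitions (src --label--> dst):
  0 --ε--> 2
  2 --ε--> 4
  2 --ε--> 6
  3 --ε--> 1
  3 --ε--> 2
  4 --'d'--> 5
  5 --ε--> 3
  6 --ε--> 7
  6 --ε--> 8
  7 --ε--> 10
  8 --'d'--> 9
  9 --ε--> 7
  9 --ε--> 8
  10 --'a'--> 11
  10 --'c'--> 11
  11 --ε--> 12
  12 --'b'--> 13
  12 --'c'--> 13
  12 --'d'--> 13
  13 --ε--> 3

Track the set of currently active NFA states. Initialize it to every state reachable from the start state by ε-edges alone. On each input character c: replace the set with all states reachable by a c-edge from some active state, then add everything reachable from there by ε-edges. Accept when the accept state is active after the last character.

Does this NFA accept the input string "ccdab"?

S₀ = ε-closure({0}) = {0,2,4,6,7,8,10}
'c' @ 1: {11,12}
'c' @ 2: {1,2,3,4,6,7,8,10,13}  (accept∈set)
'd' @ 3: {1,2,3,4,5,6,7,8,9,10}  (accept∈set)
'a' @ 4: {11,12}
'b' @ 5: {1,2,3,4,6,7,8,10,13}  (accept∈set)
final: {1,2,3,4,6,7,8,10,13}; accept 1 in set

Answer: ACCEPT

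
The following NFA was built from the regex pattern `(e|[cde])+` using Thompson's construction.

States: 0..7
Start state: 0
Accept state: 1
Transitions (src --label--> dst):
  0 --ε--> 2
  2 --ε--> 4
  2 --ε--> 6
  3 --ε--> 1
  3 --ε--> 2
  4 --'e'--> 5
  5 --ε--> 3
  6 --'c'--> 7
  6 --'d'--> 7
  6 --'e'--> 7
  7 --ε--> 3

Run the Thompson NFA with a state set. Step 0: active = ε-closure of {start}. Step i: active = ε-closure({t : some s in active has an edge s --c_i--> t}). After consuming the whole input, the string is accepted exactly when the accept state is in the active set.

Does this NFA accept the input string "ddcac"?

Answer: REJECT

Trace:
start: ε-closure({0}) = {0,2,4,6}
'd' @ 1: {1,2,3,4,6,7}  (accept∈set)
'd' @ 2: {1,2,3,4,6,7}  (accept∈set)
'c' @ 3: {1,2,3,4,6,7}  (accept∈set)
'a' @ 4: {}  — no active states
rest 'c' ignored (set empty)
end set {} — state 1 not in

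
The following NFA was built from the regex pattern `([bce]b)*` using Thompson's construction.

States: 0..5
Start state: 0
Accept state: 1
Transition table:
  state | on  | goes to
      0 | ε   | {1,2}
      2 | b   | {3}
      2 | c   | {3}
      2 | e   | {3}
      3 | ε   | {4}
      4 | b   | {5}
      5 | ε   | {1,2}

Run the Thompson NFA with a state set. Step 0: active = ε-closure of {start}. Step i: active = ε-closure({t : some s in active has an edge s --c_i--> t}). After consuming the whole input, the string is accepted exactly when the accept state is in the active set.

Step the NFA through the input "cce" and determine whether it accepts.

Answer: REJECT

Steps:
S₀ = ε-closure({0}) = {0,1,2}
'c' @ 1: {3,4}
'c' @ 2: {}  — dead — no transitions
rest 'e' ignored (set empty)
end set {} — state 1 not in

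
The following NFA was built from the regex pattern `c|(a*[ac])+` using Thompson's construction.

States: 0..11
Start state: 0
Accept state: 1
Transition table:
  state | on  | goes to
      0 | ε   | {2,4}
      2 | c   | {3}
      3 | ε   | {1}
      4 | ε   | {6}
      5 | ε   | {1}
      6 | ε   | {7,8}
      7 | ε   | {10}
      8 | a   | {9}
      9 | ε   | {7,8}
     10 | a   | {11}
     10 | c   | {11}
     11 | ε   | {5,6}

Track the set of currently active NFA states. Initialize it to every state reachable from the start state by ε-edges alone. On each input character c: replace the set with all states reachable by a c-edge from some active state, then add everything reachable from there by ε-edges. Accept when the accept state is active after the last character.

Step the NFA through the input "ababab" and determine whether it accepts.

Answer: REJECT

Derivation:
start: ε-closure({0}) = {0,2,4,6,7,8,10}
'a' @ 1: {1,5,6,7,8,9,10,11}  (accept∈set)
'b' @ 2: {}  — dead — no transitions
rest 'abab' ignored (set empty)
end set {} — state 1 not in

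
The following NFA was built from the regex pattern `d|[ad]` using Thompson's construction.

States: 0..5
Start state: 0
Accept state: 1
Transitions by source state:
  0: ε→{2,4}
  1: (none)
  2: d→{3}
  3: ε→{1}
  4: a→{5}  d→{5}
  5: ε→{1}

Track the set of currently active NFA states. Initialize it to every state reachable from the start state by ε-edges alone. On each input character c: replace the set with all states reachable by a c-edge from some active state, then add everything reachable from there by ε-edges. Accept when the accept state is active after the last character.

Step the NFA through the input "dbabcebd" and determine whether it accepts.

start: ε-closure({0}) = {0,2,4}
'd' @ 1: {1,3,5}  ✓accept
'b' @ 2: {}  — dead — no transitions
rest 'abcebd' ignored (set empty)
after full input: {}  (accept=1 not in)

Answer: REJECT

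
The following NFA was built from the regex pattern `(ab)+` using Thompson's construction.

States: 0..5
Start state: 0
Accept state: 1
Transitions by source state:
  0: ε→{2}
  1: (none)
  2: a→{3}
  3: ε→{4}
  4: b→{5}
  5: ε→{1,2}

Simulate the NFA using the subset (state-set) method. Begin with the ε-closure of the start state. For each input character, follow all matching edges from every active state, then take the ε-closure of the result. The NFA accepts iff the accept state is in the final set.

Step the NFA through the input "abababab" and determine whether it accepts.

Answer: ACCEPT

Steps:
S₀ = ε-closure({0}) = {0,2}
'a' @ 1: {3,4}
'b' @ 2: {1,2,5}  ✓accept
'a' @ 3: {3,4}
'b' @ 4: {1,2,5}  ✓accept
'a' @ 5: {3,4}
'b' @ 6: {1,2,5}  ✓accept
'a' @ 7: {3,4}
'b' @ 8: {1,2,5}  ✓accept
end set {1,2,5} — state 1 in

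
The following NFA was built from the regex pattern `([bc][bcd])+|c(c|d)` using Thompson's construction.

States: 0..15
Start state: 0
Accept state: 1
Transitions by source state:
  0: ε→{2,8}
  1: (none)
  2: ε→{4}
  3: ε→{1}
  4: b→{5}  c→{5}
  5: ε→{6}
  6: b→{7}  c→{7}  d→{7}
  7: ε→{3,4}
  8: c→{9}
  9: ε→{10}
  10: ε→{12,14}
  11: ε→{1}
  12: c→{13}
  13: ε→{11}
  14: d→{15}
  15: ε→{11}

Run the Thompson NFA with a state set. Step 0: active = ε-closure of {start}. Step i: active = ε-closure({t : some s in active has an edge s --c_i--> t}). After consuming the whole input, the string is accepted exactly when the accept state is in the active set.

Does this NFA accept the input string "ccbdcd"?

Answer: ACCEPT

Trace:
initial (ε-close {0}): {0,2,4,8}
'c' @ 1: {5,6,9,10,12,14}
'c' @ 2: {1,3,4,7,11,13}  [accepting]
'b' @ 3: {5,6}
'd' @ 4: {1,3,4,7}  [accepting]
'c' @ 5: {5,6}
'd' @ 6: {1,3,4,7}  [accepting]
final: {1,3,4,7}; accept 1 in set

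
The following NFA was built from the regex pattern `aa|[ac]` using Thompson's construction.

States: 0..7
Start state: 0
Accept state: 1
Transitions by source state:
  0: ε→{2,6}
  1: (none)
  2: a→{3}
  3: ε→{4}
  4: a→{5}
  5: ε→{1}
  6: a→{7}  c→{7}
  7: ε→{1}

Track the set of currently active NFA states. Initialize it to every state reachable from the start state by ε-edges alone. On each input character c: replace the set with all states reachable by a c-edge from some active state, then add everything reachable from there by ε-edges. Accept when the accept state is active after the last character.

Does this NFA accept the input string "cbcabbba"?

Answer: REJECT

Steps:
initial (ε-close {0}): {0,2,6}
'c' @ 1: {1,7}  ✓accept
'b' @ 2: {}  — no active states
rest 'cabbba' ignored (set empty)
final: {}; accept 1 not in set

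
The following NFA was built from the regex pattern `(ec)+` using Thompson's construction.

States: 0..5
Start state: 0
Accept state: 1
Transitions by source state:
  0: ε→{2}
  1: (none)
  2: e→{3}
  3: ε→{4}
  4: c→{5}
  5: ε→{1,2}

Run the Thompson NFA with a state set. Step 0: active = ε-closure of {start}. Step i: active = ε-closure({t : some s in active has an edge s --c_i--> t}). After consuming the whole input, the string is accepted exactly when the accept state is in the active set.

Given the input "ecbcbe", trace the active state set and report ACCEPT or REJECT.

Answer: REJECT

Derivation:
S₀ = ε-closure({0}) = {0,2}
'e' @ 1: {3,4}
'c' @ 2: {1,2,5}  (accept∈set)
'b' @ 3: {}  — dead — no transitions
rest 'cbe' ignored (set empty)
final: {}; accept 1 not in set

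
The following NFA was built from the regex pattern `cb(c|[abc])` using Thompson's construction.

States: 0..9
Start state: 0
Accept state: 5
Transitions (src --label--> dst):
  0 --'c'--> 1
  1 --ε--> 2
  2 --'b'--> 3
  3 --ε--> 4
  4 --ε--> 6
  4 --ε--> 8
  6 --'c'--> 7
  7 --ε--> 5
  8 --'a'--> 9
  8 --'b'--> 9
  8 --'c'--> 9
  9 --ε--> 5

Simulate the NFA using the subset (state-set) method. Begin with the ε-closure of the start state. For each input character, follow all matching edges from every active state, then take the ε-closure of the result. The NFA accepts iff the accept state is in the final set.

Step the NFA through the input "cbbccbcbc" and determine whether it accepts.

Answer: REJECT

Trace:
initial (ε-close {0}): {0}
'c' @ 1: {1,2}
'b' @ 2: {3,4,6,8}
'b' @ 3: {5,9}  [accepting]
'c' @ 4: {}  — dead — no transitions
rest 'cbcbc' ignored (set empty)
final: {}; accept 5 not in set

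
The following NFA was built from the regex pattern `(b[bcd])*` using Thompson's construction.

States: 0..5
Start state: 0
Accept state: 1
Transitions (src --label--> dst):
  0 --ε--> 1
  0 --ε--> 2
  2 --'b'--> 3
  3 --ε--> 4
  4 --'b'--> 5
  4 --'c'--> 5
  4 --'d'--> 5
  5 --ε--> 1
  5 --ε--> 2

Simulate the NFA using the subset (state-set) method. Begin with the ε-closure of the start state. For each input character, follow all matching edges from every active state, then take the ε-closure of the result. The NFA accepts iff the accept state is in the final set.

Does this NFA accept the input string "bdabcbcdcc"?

S₀ = ε-closure({0}) = {0,1,2}
'b' @ 1: {3,4}
'd' @ 2: {1,2,5}  ✓accept
'a' @ 3: {}  — state set empty
rest 'bcbcdcc' ignored (set empty)
final: {}; accept 1 not in set

Answer: REJECT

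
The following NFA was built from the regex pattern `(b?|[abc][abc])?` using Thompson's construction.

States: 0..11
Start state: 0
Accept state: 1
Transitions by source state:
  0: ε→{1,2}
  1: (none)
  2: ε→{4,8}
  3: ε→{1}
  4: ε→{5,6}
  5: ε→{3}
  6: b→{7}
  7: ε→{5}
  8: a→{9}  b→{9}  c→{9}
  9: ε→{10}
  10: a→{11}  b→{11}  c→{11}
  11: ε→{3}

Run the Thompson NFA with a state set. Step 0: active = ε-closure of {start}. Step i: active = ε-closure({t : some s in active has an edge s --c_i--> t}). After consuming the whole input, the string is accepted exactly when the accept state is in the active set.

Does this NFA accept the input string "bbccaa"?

S₀ = ε-closure({0}) = {0,1,2,3,4,5,6,8}
'b' @ 1: {1,3,5,7,9,10}  [accepting]
'b' @ 2: {1,3,11}  [accepting]
'c' @ 3: {}  — no active states
rest 'caa' ignored (set empty)
end set {} — state 1 not in

Answer: REJECT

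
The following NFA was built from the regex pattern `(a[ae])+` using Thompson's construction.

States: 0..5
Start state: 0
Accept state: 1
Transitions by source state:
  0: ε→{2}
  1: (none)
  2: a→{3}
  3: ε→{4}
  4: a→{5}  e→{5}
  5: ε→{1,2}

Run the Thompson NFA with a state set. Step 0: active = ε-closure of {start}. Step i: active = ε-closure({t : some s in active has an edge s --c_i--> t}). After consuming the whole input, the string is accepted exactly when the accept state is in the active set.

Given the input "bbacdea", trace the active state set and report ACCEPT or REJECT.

start: ε-closure({0}) = {0,2}
'b' @ 1: {}  — dead — no transitions
rest 'bacdea' ignored (set empty)
final: {}; accept 1 not in set

Answer: REJECT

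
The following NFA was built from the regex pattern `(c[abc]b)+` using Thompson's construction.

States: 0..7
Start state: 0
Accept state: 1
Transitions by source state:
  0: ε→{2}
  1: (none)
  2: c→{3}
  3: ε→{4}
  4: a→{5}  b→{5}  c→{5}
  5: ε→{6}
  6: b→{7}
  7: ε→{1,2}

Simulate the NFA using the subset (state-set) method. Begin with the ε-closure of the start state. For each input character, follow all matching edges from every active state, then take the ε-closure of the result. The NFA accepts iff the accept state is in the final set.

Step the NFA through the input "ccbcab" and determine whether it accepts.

initial (ε-close {0}): {0,2}
'c' @ 1: {3,4}
'c' @ 2: {5,6}
'b' @ 3: {1,2,7}  [accepting]
'c' @ 4: {3,4}
'a' @ 5: {5,6}
'b' @ 6: {1,2,7}  [accepting]
after full input: {1,2,7}  (accept=1 in)

Answer: ACCEPT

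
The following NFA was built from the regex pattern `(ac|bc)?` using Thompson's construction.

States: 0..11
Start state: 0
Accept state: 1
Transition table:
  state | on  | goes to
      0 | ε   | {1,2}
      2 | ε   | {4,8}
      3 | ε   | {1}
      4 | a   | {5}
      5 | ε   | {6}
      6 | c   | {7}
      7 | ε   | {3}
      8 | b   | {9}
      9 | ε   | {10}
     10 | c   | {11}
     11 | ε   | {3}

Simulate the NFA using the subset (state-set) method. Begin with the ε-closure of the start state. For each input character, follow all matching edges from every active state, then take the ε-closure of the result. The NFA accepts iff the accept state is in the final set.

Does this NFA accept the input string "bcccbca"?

S₀ = ε-closure({0}) = {0,1,2,4,8}
'b' @ 1: {9,10}
'c' @ 2: {1,3,11}  ✓accept
'c' @ 3: {}  — no active states
rest 'cbca' ignored (set empty)
after full input: {}  (accept=1 not in)

Answer: REJECT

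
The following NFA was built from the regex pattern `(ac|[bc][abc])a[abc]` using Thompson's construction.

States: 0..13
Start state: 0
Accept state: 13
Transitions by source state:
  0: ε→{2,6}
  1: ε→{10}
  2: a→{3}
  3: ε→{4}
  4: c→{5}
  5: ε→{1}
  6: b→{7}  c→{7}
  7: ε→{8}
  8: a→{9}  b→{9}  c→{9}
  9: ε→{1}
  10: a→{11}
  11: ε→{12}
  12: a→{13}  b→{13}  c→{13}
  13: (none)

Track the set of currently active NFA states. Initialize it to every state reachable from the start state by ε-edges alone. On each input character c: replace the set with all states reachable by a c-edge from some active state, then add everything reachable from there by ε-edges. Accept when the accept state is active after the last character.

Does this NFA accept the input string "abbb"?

Answer: REJECT

Derivation:
start: ε-closure({0}) = {0,2,6}
'a' @ 1: {3,4}
'b' @ 2: {}  — dead — no transitions
rest 'bb' ignored (set empty)
final: {}; accept 13 not in set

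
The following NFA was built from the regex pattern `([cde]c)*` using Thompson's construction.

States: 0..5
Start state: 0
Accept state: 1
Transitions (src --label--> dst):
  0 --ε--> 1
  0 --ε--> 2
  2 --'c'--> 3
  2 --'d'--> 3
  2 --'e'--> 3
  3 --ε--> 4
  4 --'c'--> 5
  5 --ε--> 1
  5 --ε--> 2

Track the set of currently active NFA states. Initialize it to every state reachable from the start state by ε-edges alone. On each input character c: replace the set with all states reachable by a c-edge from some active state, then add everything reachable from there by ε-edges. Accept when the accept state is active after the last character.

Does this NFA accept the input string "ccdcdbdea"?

Answer: REJECT

Derivation:
start: ε-closure({0}) = {0,1,2}
'c' @ 1: {3,4}
'c' @ 2: {1,2,5}  ✓accept
'd' @ 3: {3,4}
'c' @ 4: {1,2,5}  ✓accept
'd' @ 5: {3,4}
'b' @ 6: {}  — dead — no transitions
rest 'dea' ignored (set empty)
end set {} — state 1 not in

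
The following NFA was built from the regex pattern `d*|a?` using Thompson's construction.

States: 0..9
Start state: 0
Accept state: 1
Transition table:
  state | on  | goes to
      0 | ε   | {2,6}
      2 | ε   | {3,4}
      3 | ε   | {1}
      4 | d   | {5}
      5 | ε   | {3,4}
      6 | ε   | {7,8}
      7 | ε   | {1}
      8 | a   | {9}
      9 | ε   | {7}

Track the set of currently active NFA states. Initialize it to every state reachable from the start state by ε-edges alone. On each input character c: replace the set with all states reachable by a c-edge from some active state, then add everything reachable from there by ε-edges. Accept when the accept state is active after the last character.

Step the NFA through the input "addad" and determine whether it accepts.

Answer: REJECT

Trace:
initial (ε-close {0}): {0,1,2,3,4,6,7,8}
'a' @ 1: {1,7,9}  ✓accept
'd' @ 2: {}  — no active states
rest 'dad' ignored (set empty)
end set {} — state 1 not in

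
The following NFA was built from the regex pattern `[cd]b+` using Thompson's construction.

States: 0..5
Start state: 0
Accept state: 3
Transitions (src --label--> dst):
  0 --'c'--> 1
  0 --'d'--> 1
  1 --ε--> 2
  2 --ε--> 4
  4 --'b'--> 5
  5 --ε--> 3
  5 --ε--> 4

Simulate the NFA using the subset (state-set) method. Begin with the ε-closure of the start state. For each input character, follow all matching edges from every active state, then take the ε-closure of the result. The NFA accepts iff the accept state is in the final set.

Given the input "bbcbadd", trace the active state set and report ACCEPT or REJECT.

start: ε-closure({0}) = {0}
'b' @ 1: {}  — dead — no transitions
rest 'bcbadd' ignored (set empty)
after full input: {}  (accept=3 not in)

Answer: REJECT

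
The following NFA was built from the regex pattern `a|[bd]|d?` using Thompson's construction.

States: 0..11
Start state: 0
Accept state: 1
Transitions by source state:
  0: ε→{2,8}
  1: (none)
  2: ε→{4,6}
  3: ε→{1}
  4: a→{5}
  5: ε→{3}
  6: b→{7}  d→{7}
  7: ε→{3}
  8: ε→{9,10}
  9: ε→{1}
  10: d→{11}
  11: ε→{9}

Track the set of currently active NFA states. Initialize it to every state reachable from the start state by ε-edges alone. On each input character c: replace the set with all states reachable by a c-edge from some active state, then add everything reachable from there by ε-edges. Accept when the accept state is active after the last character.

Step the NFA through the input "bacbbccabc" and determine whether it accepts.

start: ε-closure({0}) = {0,1,2,4,6,8,9,10}
'b' @ 1: {1,3,7}  [accepting]
'a' @ 2: {}  — dead — no transitions
rest 'cbbccabc' ignored (set empty)
end set {} — state 1 not in

Answer: REJECT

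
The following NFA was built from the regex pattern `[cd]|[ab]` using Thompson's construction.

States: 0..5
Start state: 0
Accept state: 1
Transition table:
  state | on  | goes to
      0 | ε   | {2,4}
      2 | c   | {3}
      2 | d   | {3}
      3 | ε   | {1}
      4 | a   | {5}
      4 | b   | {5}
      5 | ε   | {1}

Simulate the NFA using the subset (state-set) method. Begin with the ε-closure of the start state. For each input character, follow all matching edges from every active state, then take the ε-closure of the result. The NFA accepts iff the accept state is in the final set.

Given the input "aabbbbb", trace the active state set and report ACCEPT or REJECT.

S₀ = ε-closure({0}) = {0,2,4}
'a' @ 1: {1,5}  [accepting]
'a' @ 2: {}  — state set empty
rest 'bbbbb' ignored (set empty)
after full input: {}  (accept=1 not in)

Answer: REJECT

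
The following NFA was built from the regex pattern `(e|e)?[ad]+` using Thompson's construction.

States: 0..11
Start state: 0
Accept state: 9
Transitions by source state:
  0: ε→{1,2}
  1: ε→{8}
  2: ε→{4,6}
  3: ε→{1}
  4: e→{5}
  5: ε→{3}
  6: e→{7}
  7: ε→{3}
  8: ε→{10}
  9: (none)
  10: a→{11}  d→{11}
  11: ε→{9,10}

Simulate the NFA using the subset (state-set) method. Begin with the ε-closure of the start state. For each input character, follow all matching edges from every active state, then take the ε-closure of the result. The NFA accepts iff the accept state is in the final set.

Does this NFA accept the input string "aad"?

start: ε-closure({0}) = {0,1,2,4,6,8,10}
'a' @ 1: {9,10,11}  (accept∈set)
'a' @ 2: {9,10,11}  (accept∈set)
'd' @ 3: {9,10,11}  (accept∈set)
after full input: {9,10,11}  (accept=9 in)

Answer: ACCEPT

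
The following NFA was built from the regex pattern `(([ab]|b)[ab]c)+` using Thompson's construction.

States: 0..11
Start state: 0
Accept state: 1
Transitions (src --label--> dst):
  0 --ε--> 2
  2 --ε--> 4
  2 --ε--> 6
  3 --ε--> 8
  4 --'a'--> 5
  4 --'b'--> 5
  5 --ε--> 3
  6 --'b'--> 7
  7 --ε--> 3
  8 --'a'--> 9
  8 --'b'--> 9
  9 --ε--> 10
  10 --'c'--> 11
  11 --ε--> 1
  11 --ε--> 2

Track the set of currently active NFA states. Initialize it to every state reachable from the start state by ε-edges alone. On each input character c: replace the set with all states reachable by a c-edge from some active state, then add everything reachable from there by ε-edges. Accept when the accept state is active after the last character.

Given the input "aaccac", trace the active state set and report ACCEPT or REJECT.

initial (ε-close {0}): {0,2,4,6}
'a' @ 1: {3,5,8}
'a' @ 2: {9,10}
'c' @ 3: {1,2,4,6,11}  ✓accept
'c' @ 4: {}  — no active states
rest 'ac' ignored (set empty)
after full input: {}  (accept=1 not in)

Answer: REJECT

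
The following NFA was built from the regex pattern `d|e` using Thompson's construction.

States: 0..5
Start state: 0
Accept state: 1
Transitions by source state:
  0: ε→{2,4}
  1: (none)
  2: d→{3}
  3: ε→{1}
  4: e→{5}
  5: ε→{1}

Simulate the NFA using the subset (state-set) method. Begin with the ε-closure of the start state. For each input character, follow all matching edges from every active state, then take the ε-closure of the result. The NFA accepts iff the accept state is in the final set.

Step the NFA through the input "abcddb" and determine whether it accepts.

Answer: REJECT

Derivation:
initial (ε-close {0}): {0,2,4}
'a' @ 1: {}  — no active states
rest 'bcddb' ignored (set empty)
end set {} — state 1 not in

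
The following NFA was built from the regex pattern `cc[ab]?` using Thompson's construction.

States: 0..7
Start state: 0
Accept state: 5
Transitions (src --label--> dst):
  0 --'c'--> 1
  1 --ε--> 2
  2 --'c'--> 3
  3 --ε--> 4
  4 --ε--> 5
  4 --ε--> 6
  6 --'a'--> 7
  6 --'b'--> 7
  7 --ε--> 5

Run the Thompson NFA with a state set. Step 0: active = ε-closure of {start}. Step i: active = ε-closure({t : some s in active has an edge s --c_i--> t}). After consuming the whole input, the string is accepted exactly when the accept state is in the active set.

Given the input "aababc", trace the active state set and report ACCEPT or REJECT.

initial (ε-close {0}): {0}
'a' @ 1: {}  — dead — no transitions
rest 'ababc' ignored (set empty)
after full input: {}  (accept=5 not in)

Answer: REJECT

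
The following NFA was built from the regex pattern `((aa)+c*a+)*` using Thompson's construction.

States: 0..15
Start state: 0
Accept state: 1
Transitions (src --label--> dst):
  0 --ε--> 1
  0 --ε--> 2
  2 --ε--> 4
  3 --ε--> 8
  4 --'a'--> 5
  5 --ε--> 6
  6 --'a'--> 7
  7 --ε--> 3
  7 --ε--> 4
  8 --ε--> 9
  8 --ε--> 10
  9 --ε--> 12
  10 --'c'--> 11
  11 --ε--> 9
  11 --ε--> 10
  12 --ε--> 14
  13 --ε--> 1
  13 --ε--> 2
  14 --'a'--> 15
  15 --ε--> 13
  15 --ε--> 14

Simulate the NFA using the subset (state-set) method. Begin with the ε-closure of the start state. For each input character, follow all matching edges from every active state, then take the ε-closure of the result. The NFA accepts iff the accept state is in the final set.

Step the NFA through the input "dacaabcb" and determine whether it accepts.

S₀ = ε-closure({0}) = {0,1,2,4}
'd' @ 1: {}  — no active states
rest 'acaabcb' ignored (set empty)
final: {}; accept 1 not in set

Answer: REJECT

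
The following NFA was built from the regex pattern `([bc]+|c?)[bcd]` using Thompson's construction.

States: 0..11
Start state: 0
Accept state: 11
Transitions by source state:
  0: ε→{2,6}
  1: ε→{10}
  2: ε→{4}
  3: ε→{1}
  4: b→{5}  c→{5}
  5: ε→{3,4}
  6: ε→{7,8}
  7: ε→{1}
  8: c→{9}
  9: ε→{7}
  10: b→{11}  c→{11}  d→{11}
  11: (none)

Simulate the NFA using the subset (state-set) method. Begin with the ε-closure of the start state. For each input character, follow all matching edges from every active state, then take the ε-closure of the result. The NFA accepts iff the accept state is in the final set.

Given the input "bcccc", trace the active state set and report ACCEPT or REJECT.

S₀ = ε-closure({0}) = {0,1,2,4,6,7,8,10}
'b' @ 1: {1,3,4,5,10,11}  [accepting]
'c' @ 2: {1,3,4,5,10,11}  [accepting]
'c' @ 3: {1,3,4,5,10,11}  [accepting]
'c' @ 4: {1,3,4,5,10,11}  [accepting]
'c' @ 5: {1,3,4,5,10,11}  [accepting]
end set {1,3,4,5,10,11} — state 11 in

Answer: ACCEPT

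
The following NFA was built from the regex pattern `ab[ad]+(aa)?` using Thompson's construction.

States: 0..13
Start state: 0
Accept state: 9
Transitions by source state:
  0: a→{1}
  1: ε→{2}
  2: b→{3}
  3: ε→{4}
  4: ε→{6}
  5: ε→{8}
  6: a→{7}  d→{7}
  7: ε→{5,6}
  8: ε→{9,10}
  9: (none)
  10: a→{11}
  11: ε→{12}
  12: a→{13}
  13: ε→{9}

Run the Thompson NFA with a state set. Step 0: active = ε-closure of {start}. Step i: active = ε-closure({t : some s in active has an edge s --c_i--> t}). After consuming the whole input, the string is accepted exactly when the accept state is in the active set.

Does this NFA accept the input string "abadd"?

Answer: ACCEPT

Trace:
start: ε-closure({0}) = {0}
'a' @ 1: {1,2}
'b' @ 2: {3,4,6}
'a' @ 3: {5,6,7,8,9,10}  (accept∈set)
'd' @ 4: {5,6,7,8,9,10}  (accept∈set)
'd' @ 5: {5,6,7,8,9,10}  (accept∈set)
final: {5,6,7,8,9,10}; accept 9 in set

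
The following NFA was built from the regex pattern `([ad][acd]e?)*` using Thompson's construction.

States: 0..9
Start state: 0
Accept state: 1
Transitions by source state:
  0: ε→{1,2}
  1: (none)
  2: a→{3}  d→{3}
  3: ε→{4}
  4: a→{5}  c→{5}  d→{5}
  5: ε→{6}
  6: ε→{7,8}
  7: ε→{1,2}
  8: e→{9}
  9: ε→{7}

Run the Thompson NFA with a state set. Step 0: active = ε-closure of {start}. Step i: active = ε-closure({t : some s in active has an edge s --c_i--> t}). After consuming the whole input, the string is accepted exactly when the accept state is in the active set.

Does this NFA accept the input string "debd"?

Answer: REJECT

Derivation:
S₀ = ε-closure({0}) = {0,1,2}
'd' @ 1: {3,4}
'e' @ 2: {}  — state set empty
rest 'bd' ignored (set empty)
final: {}; accept 1 not in set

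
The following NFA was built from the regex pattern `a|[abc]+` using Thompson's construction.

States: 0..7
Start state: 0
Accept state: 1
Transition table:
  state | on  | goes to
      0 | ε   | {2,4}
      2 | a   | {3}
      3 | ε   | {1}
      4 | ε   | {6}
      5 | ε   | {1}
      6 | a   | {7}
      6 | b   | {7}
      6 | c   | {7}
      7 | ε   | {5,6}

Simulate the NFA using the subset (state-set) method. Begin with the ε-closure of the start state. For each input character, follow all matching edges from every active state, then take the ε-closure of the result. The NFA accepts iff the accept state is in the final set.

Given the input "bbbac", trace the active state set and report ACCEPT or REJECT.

Answer: ACCEPT

Trace:
S₀ = ε-closure({0}) = {0,2,4,6}
'b' @ 1: {1,5,6,7}  (accept∈set)
'b' @ 2: {1,5,6,7}  (accept∈set)
'b' @ 3: {1,5,6,7}  (accept∈set)
'a' @ 4: {1,5,6,7}  (accept∈set)
'c' @ 5: {1,5,6,7}  (accept∈set)
final: {1,5,6,7}; accept 1 in set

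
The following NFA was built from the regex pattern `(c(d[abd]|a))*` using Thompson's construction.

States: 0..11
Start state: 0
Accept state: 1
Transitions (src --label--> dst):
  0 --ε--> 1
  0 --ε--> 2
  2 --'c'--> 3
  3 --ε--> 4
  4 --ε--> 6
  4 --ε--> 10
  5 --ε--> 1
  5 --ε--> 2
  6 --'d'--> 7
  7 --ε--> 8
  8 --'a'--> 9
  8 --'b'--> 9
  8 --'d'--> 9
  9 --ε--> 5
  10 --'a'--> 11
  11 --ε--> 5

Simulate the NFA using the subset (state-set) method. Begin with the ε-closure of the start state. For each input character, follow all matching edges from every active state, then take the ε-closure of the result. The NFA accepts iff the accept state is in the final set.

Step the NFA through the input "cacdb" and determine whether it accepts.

Answer: ACCEPT

Derivation:
start: ε-closure({0}) = {0,1,2}
'c' @ 1: {3,4,6,10}
'a' @ 2: {1,2,5,11}  ✓accept
'c' @ 3: {3,4,6,10}
'd' @ 4: {7,8}
'b' @ 5: {1,2,5,9}  ✓accept
final: {1,2,5,9}; accept 1 in set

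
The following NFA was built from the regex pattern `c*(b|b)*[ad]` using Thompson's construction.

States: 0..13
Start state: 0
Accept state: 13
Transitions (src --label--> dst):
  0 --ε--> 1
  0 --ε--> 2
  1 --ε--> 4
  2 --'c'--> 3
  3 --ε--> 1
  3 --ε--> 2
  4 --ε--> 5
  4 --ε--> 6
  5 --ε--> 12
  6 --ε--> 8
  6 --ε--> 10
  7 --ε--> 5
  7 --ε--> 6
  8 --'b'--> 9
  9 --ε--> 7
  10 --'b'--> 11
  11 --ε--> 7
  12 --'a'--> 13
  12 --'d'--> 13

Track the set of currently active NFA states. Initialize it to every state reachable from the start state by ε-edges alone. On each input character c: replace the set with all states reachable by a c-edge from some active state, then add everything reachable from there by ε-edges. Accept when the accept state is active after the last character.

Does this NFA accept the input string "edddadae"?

Answer: REJECT

Trace:
start: ε-closure({0}) = {0,1,2,4,5,6,8,10,12}
'e' @ 1: {}  — state set empty
rest 'dddadae' ignored (set empty)
end set {} — state 13 not in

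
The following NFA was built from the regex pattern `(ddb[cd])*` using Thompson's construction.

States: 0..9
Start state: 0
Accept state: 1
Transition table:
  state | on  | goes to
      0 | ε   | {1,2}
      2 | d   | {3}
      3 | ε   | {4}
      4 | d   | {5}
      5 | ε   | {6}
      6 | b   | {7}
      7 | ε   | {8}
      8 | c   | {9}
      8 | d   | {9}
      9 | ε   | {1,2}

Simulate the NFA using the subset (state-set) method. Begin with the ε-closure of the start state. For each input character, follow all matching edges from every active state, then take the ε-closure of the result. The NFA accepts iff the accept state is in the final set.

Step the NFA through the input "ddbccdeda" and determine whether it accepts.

Answer: REJECT

Trace:
initial (ε-close {0}): {0,1,2}
'd' @ 1: {3,4}
'd' @ 2: {5,6}
'b' @ 3: {7,8}
'c' @ 4: {1,2,9}  (accept∈set)
'c' @ 5: {}  — state set empty
rest 'deda' ignored (set empty)
after full input: {}  (accept=1 not in)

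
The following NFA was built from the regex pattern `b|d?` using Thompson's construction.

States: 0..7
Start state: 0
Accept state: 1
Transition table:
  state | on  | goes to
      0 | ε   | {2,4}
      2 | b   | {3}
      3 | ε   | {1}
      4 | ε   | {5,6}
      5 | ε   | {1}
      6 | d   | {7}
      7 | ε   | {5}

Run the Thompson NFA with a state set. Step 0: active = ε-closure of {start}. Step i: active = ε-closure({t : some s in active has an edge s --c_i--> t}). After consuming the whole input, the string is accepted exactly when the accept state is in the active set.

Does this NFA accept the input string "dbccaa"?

Answer: REJECT

Derivation:
S₀ = ε-closure({0}) = {0,1,2,4,5,6}
'd' @ 1: {1,5,7}  ✓accept
'b' @ 2: {}  — no active states
rest 'ccaa' ignored (set empty)
final: {}; accept 1 not in set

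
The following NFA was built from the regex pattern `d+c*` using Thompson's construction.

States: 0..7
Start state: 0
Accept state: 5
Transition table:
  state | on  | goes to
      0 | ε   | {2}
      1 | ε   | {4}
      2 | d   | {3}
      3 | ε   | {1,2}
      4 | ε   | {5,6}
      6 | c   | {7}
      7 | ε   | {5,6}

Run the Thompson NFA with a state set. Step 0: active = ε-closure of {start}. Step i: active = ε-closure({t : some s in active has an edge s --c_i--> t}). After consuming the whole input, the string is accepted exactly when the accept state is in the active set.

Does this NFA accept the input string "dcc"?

Answer: ACCEPT

Steps:
S₀ = ε-closure({0}) = {0,2}
'd' @ 1: {1,2,3,4,5,6}  [accepting]
'c' @ 2: {5,6,7}  [accepting]
'c' @ 3: {5,6,7}  [accepting]
end set {5,6,7} — state 5 in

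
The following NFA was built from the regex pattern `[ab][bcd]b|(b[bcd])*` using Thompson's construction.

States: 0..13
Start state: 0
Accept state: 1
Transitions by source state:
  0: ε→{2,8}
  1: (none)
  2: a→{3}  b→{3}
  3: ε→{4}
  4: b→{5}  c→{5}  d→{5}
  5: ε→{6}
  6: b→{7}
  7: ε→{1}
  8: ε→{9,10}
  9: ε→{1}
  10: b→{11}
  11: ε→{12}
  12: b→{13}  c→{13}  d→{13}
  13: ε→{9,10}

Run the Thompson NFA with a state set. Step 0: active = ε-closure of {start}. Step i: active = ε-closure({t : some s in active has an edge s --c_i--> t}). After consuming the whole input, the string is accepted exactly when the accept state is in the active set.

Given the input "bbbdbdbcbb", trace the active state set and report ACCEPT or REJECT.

initial (ε-close {0}): {0,1,2,8,9,10}
'b' @ 1: {3,4,11,12}
'b' @ 2: {1,5,6,9,10,13}  (accept∈set)
'b' @ 3: {1,7,11,12}  (accept∈set)
'd' @ 4: {1,9,10,13}  (accept∈set)
'b' @ 5: {11,12}
'd' @ 6: {1,9,10,13}  (accept∈set)
'b' @ 7: {11,12}
'c' @ 8: {1,9,10,13}  (accept∈set)
'b' @ 9: {11,12}
'b' @ 10: {1,9,10,13}  (accept∈set)
end set {1,9,10,13} — state 1 in

Answer: ACCEPT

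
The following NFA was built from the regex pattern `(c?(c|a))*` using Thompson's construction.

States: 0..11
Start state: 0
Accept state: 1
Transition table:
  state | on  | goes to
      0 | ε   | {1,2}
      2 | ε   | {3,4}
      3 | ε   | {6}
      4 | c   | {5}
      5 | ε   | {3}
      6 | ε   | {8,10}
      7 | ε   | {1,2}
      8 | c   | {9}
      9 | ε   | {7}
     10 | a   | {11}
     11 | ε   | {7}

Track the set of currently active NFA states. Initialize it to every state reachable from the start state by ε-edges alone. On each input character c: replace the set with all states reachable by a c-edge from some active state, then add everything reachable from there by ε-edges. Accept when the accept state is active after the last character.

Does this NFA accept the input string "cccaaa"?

initial (ε-close {0}): {0,1,2,3,4,6,8,10}
'c' @ 1: {1,2,3,4,5,6,7,8,9,10}  (accept∈set)
'c' @ 2: {1,2,3,4,5,6,7,8,9,10}  (accept∈set)
'c' @ 3: {1,2,3,4,5,6,7,8,9,10}  (accept∈set)
'a' @ 4: {1,2,3,4,6,7,8,10,11}  (accept∈set)
'a' @ 5: {1,2,3,4,6,7,8,10,11}  (accept∈set)
'a' @ 6: {1,2,3,4,6,7,8,10,11}  (accept∈set)
final: {1,2,3,4,6,7,8,10,11}; accept 1 in set

Answer: ACCEPT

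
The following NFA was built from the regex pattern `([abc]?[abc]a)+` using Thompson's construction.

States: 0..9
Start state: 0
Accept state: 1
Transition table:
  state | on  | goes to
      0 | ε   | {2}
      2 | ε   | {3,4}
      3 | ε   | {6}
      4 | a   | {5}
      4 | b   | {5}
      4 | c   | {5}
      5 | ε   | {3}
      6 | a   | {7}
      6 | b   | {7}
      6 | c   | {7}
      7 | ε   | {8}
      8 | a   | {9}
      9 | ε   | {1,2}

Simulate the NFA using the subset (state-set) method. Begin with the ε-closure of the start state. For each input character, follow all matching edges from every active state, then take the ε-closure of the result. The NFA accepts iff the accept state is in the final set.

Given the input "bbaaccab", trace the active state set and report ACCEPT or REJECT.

Answer: REJECT

Trace:
initial (ε-close {0}): {0,2,3,4,6}
'b' @ 1: {3,5,6,7,8}
'b' @ 2: {7,8}
'a' @ 3: {1,2,3,4,6,9}  (accept∈set)
'a' @ 4: {3,5,6,7,8}
'c' @ 5: {7,8}
'c' @ 6: {}  — dead — no transitions
rest 'ab' ignored (set empty)
after full input: {}  (accept=1 not in)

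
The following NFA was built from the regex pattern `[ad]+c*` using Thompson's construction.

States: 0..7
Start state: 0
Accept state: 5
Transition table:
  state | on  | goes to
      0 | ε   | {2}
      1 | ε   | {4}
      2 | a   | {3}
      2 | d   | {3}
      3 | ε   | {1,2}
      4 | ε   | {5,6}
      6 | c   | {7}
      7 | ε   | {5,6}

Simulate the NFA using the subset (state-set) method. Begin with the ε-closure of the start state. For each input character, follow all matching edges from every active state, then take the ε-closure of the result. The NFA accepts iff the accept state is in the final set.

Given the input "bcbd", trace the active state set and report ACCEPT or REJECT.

start: ε-closure({0}) = {0,2}
'b' @ 1: {}  — state set empty
rest 'cbd' ignored (set empty)
final: {}; accept 5 not in set

Answer: REJECT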